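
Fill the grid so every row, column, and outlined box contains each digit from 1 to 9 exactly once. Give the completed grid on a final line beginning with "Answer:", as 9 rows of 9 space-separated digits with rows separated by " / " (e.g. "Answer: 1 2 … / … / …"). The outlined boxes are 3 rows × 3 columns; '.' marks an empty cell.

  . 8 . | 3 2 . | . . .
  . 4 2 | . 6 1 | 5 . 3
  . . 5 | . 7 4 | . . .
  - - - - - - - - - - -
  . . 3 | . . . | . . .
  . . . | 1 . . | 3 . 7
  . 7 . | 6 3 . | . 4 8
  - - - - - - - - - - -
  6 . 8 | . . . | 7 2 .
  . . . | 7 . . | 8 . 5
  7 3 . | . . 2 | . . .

Step 1. [r2c1∈{9}] r2c1's peers cover all but 9, so r2c1=9.
Step 2. [r1c1∈{1}] r1c1 has the single candidate 1 ⇒ r1c1=1.
Step 3. [r4c4∈{2,4,5,8,9}] 2 has one home in col 4: r4c4. So r4c4=2.
Step 4. [r7c2∈{1,5,9}] box 7 places 5 nowhere but r7c2 ⇒ r7c2=5.
Step 5. [r3c2∈{6}] nothing but 6 survives at r3c2. So r3c2=6.
Step 6. [r8c8∈{1,3,6,9}] in col 8, 3 fits only at r8c8, so r8c8=3.
Step 7. [r1c6∈{5,9}] across row 1, 5 lands solely at r1c6 ⇒ r1c6=5.
Step 8. [r6c6∈{9}] only 9 remains possible at r6c6 ⇒ r6c6=9.
Step 9. [r3c4∈{8,9}] box 2 places 9 nowhere but r3c4. So r3c4=9.
Step 10. [r7c4∈{4}] nothing but 4 survives at r7c4. So r7c4=4.
Step 11. [r6c3∈{1}] r6c3's peers cover all but 1 ⇒ r6c3=1.
Step 12. [r4c2∈{9}] r4c2's peers cover all but 9, so r4c2=9.
Step 13. [r5c6∈{8}] only 8 remains possible at r5c6, so r5c6=8.
Step 14. [r9c5∈{1,5,8,9}] r9c5 is the only open cell in col 5 admitting 8, so r9c5=8.
Step 15. [r5c8∈{5,6,9}] across row 5, 9 lands solely at r5c8. So r5c8=9.
Step 16. [r4c8∈{1,5,6}] r4c8 is the only open cell in col 8 admitting 5 ⇒ r4c8=5.
Step 17. [r5c2∈{2}] only 2 remains possible at r5c2. So r5c2=2.
Step 18. [r3c8∈{1,8}] row 3 places 8 nowhere but r3c8 ⇒ r3c8=8.
Step 19. [r9c8∈{1,6}] 1 has one home in col 8: r9c8 ⇒ r9c8=1.
Step 20. [r7c9∈{9}] r7c9's peers cover all but 9. So r7c9=9.
Step 21. [r1c8∈{6,7}] 6 has one home in col 8: r1c8. So r1c8=6.
Step 22. [r1c9∈{4}] nothing but 4 survives at r1c9, so r1c9=4.
Step 23. [r9c9∈{6}] only 6 remains possible at r9c9 ⇒ r9c9=6.
Step 24. [r8c5∈{1,9}] col 5 places 9 nowhere but r8c5. So r8c5=9.
Step 25. [r8c3∈{4}] nothing but 4 survives at r8c3. So r8c3=4.
Step 26. [r5c5∈{4,5}] col 5 places 5 nowhere but r5c5 ⇒ r5c5=5.
Step 27. [r4c9∈{1}] r4c9 is down to just 1 ⇒ r4c9=1.
Step 28. [r4c1∈{4,8}] in row 4, 8 fits only at r4c1 ⇒ r4c1=8.
Step 29. [r3c9∈{2}] r3c9's peers cover all but 2 ⇒ r3c9=2.
Step 30. [r5c3∈{6}] only 6 remains possible at r5c3, so r5c3=6.
Step 31. [r3c1∈{3}] r3c1 is down to just 3. So r3c1=3.
Step 32. [r6c1∈{5}] r6c1 has the single candidate 5, so r6c1=5.
Step 33. [r9c7∈{4}] r9c7's peers cover all but 4. So r9c7=4.
Step 34. [r8c6∈{6}] r8c6's peers cover all but 6 ⇒ r8c6=6.
Step 35. [r3c7∈{1}] nothing but 1 survives at r3c7, so r3c7=1.
Step 36. [r2c4∈{8}] only 8 remains possible at r2c4. So r2c4=8.
Step 37. [r9c3∈{9}] r9c3 has the single candidate 9. So r9c3=9.
Step 38. [r6c7∈{2}] nothing but 2 survives at r6c7 ⇒ r6c7=2.
Step 39. [r7c6∈{3}] r7c6's peers cover all but 3, so r7c6=3.
Step 40. [r1c7∈{9}] r1c7's peers cover all but 9. So r1c7=9.
Step 41. [r9c4∈{5}] r9c4's peers cover all but 5, so r9c4=5.
Step 42. [r4c6∈{7}] r4c6 is down to just 7 ⇒ r4c6=7.
Step 43. [r4c7∈{6}] r4c7 has the single candidate 6. So r4c7=6.
Step 44. [r4c5∈{4}] only 4 remains possible at r4c5, so r4c5=4.
Step 45. [r7c5∈{1}] only 1 remains possible at r7c5. So r7c5=1.
Step 46. [r5c1∈{4}] only 4 remains possible at r5c1, so r5c1=4.
Step 47. [r8c1∈{2}] r8c1's peers cover all but 2. So r8c1=2.
Step 48. [r2c8∈{7}] nothing but 7 survives at r2c8. So r2c8=7.
Step 49. [r1c3∈{7}] r1c3 is down to just 7 ⇒ r1c3=7.
Step 50. [r8c2∈{1}] r8c2 has the single candidate 1, so r8c2=1.

Answer: 1 8 7 3 2 5 9 6 4 / 9 4 2 8 6 1 5 7 3 / 3 6 5 9 7 4 1 8 2 / 8 9 3 2 4 7 6 5 1 / 4 2 6 1 5 8 3 9 7 / 5 7 1 6 3 9 2 4 8 / 6 5 8 4 1 3 7 2 9 / 2 1 4 7 9 6 8 3 5 / 7 3 9 5 8 2 4 1 6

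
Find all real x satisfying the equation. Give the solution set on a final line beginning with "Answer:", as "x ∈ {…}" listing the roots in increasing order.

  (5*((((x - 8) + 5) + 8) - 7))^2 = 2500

Step 1. [(5*((((x - 8) + 5) + 8) - 7))^2 = 2500] √ both sides: 2500 ≥ 0 gives two branches ⇒ sqrt: 5*((((x - 8) + 5) + 8) - 7) = 50 or -50.
Step 2. [5*((((x - 8) + 5) + 8) - 7) = 50 or -50] LHS = 5·(…); ÷5 both sides. So div: (((x - 8) + 5) + 8) - 7 = 10 or -10.
Step 3. [(((x - 8) + 5) + 8) - 7 = 10 or -10] -7 is outermost — add 7 both sides ⇒ sub: ((x - 8) + 5) + 8 = 17 or -3.
Step 4. [((x - 8) + 5) + 8 = 17 or -3] the outer +8 inverts by subtracting 8 ⇒ sub: (x - 8) + 5 = 9 or -11.
Step 5. [(x - 8) + 5 = 9 or -11] subtract 5: x sits inside (… + 5). So sub: x - 8 = 4 or -16.
Step 6. [x - 8 = 4 or -16] 8 comes off first (add 8), so sub: x = 12 or -8.

Answer: x ∈ {-8, 12}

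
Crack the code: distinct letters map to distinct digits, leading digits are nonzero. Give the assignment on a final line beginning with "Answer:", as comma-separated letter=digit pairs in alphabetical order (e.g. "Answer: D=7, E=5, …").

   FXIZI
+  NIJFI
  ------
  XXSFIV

Step 1. [X] X is the leading digit of a 6-digit sum of two 5-digit numbers; the final carry is exactly 1, so X=1.
Step 2. [col 1: I + I ≡ V (mod 10)] V=6 is one option consistent with column 1 (I + I ≡ V (mod 10), carry-in 0) — take it. So V=6.
Step 3. [col 1: I + I ≡ V (mod 10)] several values work for I in column 1 (I + I ≡ V (mod 10), carry-in 0); try I=8. So I=8.
Step 4. [col 2: Z + F ≡ I (mod 10)] several values work for F in column 2 (Z + F ≡ I (mod 10), carry-in 1); try F=3 ⇒ F=3.
Step 5. [col 2: Z + F ≡ I (mod 10)] column 2 reads Z+F+carry(1)=I with F=3, I=8; with digits 1,3,6,8 already taken and all letters distinct, the only value for Z is 4, so Z=4.
Step 6. [col 3: I + J ≡ F (mod 10)] from column 3 (I=8, F=3, carry-in 0, digits 1,3,4,6,8 already taken and all letters distinct): J must equal 5 ⇒ J=5.
Step 7. [col 4: X + I ≡ S (mod 10)] from column 4 (X=1, I=8, carry-in 1, digits 1,3,4,5,6,8 already taken and all letters distinct): S must equal 0 ⇒ S=0.
Step 8. [col 5: F + N ≡ X (mod 10)] in column 5 we have F+N≡X with carry-in 1; given F=3, X=1 and digits 0,1,3,4,5,6,8 already taken and all letters distinct, that pins N to 7, so N=7.

Answer: F=3, I=8, J=5, N=7, S=0, V=6, X=1, Z=4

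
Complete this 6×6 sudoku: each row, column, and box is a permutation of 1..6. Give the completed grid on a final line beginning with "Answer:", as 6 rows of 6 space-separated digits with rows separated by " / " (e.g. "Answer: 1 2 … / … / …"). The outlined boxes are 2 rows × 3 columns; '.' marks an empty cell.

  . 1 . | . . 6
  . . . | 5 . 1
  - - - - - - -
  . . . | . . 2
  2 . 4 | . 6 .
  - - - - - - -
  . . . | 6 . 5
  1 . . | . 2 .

Step 1. [r3c5∈{1,3,4,5}] across col 5, 5 lands solely at r3c5, so r3c5=5.
Step 2. [r4c6∈{3}] r4c6 is down to just 3. So r4c6=3.
Step 3. [r1c1∈{3,4,5}] col 1 places 5 nowhere but r1c1. So r1c1=5.
Step 4. [r6c3∈{3,5,6}] in col 3, 5 fits only at r6c3 ⇒ r6c3=5.
Step 5. [r6c2∈{3,4,6}] 6 has one home in row 6: r6c2 ⇒ r6c2=6.
Step 6. [r3c2∈{3}] r3c2's peers cover all but 3, so r3c2=3.
Step 7. [r3c4∈{1,4}] row 3 places 4 nowhere but r3c4 ⇒ r3c4=4.
Step 8. [r1c5∈{3,4}] 4 has one home in row 1: r1c5, so r1c5=4.
Step 9. [r2c5∈{3}] r2c5 is down to just 3, so r2c5=3.
Step 10. [r1c3∈{2,3}] in row 1, 3 fits only at r1c3 ⇒ r1c3=3.
Step 11. [r5c3∈{2}] r5c3's peers cover all but 2. So r5c3=2.
Step 12. [r5c2∈{4}] r5c2 is down to just 4 ⇒ r5c2=4.
Step 13. [r3c1∈{6}] only 6 remains possible at r3c1, so r3c1=6.
Step 14. [r6c6∈{4}] r6c6 is down to just 4, so r6c6=4.
Step 15. [r3c3∈{1}] only 1 remains possible at r3c3 ⇒ r3c3=1.
Step 16. [r4c4∈{1}] nothing but 1 survives at r4c4, so r4c4=1.
Step 17. [r1c4∈{2}] r1c4 has the single candidate 2. So r1c4=2.
Step 18. [r2c2∈{2}] nothing but 2 survives at r2c2, so r2c2=2.
Step 19. [r6c4∈{3}] nothing but 3 survives at r6c4, so r6c4=3.
Step 20. [r2c1∈{4}] nothing but 4 survives at r2c1. So r2c1=4.
Step 21. [r4c2∈{5}] r4c2 has the single candidate 5, so r4c2=5.
Step 22. [r5c5∈{1}] only 1 remains possible at r5c5, so r5c5=1.
Step 23. [r5c1∈{3}] nothing but 3 survives at r5c1, so r5c1=3.
Step 24. [r2c3∈{6}] r2c3 has the single candidate 6. So r2c3=6.

Answer: 5 1 3 2 4 6 / 4 2 6 5 3 1 / 6 3 1 4 5 2 / 2 5 4 1 6 3 / 3 4 2 6 1 5 / 1 6 5 3 2 4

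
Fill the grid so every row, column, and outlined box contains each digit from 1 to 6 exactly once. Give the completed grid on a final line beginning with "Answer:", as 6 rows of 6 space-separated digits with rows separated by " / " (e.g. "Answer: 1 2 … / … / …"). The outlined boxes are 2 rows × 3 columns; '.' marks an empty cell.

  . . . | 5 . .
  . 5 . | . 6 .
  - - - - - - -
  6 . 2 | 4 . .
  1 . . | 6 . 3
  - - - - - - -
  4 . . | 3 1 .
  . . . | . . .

Step 1. [r6c4∈{2}] r6c4 has the single candidate 2 ⇒ r6c4=2.
Step 2. [r1c5∈{2,3,4}] in col 5, 3 fits only at r1c5. So r1c5=3.
Step 3. [r6c1∈{3,5}] col 1 places 5 nowhere but r6c1 ⇒ r6c1=5.
Step 4. [r5c3∈{6}] r5c3 is down to just 6. So r5c3=6.
Step 5. [r2c4∈{1}] r2c4's peers cover all but 1, so r2c4=1.
Step 6. [r1c2∈{1,2,4,6}] in row 1, 6 fits only at r1c2, so r1c2=6.
Step 7. [r4c3∈{4,5}] in col 3, 5 fits only at r4c3, so r4c3=5.
Step 8. [r2c1∈{2,3}] col 1 places 3 nowhere but r2c1 ⇒ r2c1=3.
Step 9. [r2c6∈{2,4}] row 2 places 2 nowhere but r2c6, so r2c6=2.
Step 10. [r1c3∈{1,4}] row 1 places 1 nowhere but r1c3, so r1c3=1.
Step 11. [r3c5∈{5}] only 5 remains possible at r3c5. So r3c5=5.
Step 12. [r6c3∈{3}] r6c3 has the single candidate 3 ⇒ r6c3=3.
Step 13. [r6c6∈{4,6}] in row 6, 6 fits only at r6c6, so r6c6=6.
Step 14. [r3c6∈{1}] only 1 remains possible at r3c6, so r3c6=1.
Step 15. [r4c5∈{2}] r4c5 is down to just 2, so r4c5=2.
Step 16. [r1c1∈{2}] only 2 remains possible at r1c1 ⇒ r1c1=2.
Step 17. [r2c3∈{4}] only 4 remains possible at r2c3. So r2c3=4.
Step 18. [r4c2∈{4}] r4c2's peers cover all but 4 ⇒ r4c2=4.
Step 19. [r1c6∈{4}] r1c6's peers cover all but 4 ⇒ r1c6=4.
Step 20. [r6c2∈{1}] r6c2's peers cover all but 1, so r6c2=1.
Step 21. [r3c2∈{3}] only 3 remains possible at r3c2 ⇒ r3c2=3.
Step 22. [r5c2∈{2}] only 2 remains possible at r5c2, so r5c2=2.
Step 23. [r6c5∈{4}] r6c5 is down to just 4. So r6c5=4.
Step 24. [r5c6∈{5}] r5c6 is down to just 5. So r5c6=5.

Answer: 2 6 1 5 3 4 / 3 5 4 1 6 2 / 6 3 2 4 5 1 / 1 4 5 6 2 3 / 4 2 6 3 1 5 / 5 1 3 2 4 6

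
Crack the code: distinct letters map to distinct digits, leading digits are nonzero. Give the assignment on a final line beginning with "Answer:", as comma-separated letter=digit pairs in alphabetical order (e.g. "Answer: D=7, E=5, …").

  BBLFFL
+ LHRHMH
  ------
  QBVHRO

Step 1. [col 1: L + H ≡ O (mod 10)] no forcing yet in column 1 (carry-in 0); O=3 is free and consistent — try it. So O=3.
Step 2. [col 1: L + H ≡ O (mod 10)] no forcing yet in column 1 (carry-in 0); L=4 is free and consistent — try it ⇒ L=4.
Step 3. [col 1: L + H ≡ O (mod 10)] from column 1 (L=4, O=3, carry-in 0, digits 3,4 already taken and all letters distinct): H must equal 9 ⇒ H=9.
Step 4. [col 2: F + M ≡ R (mod 10)] column 2 (F + M ≡ R (mod 10), carry-in 1) doesn't pin M yet; pick M=7 and continue. So M=7.
Step 5. [col 2: F + M ≡ R (mod 10)] no forcing yet in column 2 (carry-in 1); F=0 is free and consistent — try it ⇒ F=0.
Step 6. [col 2: F + M ≡ R (mod 10)] in column 2 we have F+M≡R with carry-in 1; given F=0, M=7 and digits 0,3,4,7,9 already taken and all letters distinct, that pins R to 8. So R=8.
Step 7. [col 4: L + R ≡ V (mod 10)] column 4 reads L+R+carry(0)=V with L=4, R=8; with digits 0,3,4,7,8,9 already taken and all letters distinct, the only value for V is 2 ⇒ V=2.
Step 8. [col 5: B + H ≡ B (mod 10)] several values work for B in column 5 (B + H ≡ B (mod 10), carry-in 1); try B=1. So B=1.
Step 9. [col 6: B + L ≡ Q (mod 10)] column 6: given B=1, L=4, carry-in 1, and digits 0,1,2,3,4,7,8,9 already taken and all letters distinct, B+L≡Q (mod 10) forces Q=6. So Q=6.

Answer: B=1, F=0, H=9, L=4, M=7, O=3, Q=6, R=8, V=2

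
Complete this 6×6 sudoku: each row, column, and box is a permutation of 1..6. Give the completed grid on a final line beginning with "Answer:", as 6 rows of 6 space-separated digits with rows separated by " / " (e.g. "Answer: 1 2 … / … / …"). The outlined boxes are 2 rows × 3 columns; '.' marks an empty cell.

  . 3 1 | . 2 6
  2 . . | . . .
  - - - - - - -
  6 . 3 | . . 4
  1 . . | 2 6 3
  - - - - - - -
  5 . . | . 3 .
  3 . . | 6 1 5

Step 1. [r2c5∈{4,5}] in col 5, 4 fits only at r2c5, so r2c5=4.
Step 2. [r3c2∈{2,5}] 2 has one home in row 3: r3c2, so r3c2=2.
Step 3. [r6c2∈{4}] r6c2 is down to just 4 ⇒ r6c2=4.
Step 4. [r4c2∈{5}] r4c2 is down to just 5. So r4c2=5.
Step 5. [r3c4∈{1,5}] across row 3, 1 lands solely at r3c4 ⇒ r3c4=1.
Step 6. [r2c2∈{6}] r2c2 is down to just 6, so r2c2=6.
Step 7. [r2c4∈{3,5}] 3 has one home in row 2: r2c4 ⇒ r2c4=3.
Step 8. [r6c3∈{2}] r6c3's peers cover all but 2. So r6c3=2.
Step 9. [r2c3∈{5}] r2c3's peers cover all but 5, so r2c3=5.
Step 10. [r5c4∈{4}] nothing but 4 survives at r5c4 ⇒ r5c4=4.
Step 11. [r4c3∈{4}] r4c3 has the single candidate 4, so r4c3=4.
Step 12. [r5c2∈{1}] nothing but 1 survives at r5c2, so r5c2=1.
Step 13. [r5c3∈{6}] r5c3 has the single candidate 6 ⇒ r5c3=6.
Step 14. [r2c6∈{1}] r2c6's peers cover all but 1 ⇒ r2c6=1.
Step 15. [r1c1∈{4}] only 4 remains possible at r1c1, so r1c1=4.
Step 16. [r1c4∈{5}] r1c4 has the single candidate 5, so r1c4=5.
Step 17. [r5c6∈{2}] r5c6 is down to just 2 ⇒ r5c6=2.
Step 18. [r3c5∈{5}] r3c5 has the single candidate 5 ⇒ r3c5=5.

Answer: 4 3 1 5 2 6 / 2 6 5 3 4 1 / 6 2 3 1 5 4 / 1 5 4 2 6 3 / 5 1 6 4 3 2 / 3 4 2 6 1 5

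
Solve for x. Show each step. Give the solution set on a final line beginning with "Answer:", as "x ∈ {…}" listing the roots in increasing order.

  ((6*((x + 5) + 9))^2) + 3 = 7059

Step 1. [((6*((x + 5) + 9))^2) + 3 = 7059] subtract 3: x sits inside (… + 3) ⇒ sub: (6*((x + 5) + 9))^2 = 7056.
Step 2. [(6*((x + 5) + 9))^2 = 7056] √ both sides: 7056 ≥ 0 gives two branches, so sqrt: 6*((x + 5) + 9) = 84 or -84.
Step 3. [6*((x + 5) + 9) = 84 or -84] 6 out front; divide by 6 ⇒ div: (x + 5) + 9 = 14 or -14.
Step 4. [(x + 5) + 9 = 14 or -14] the outer +9 inverts by subtracting 9, so sub: x + 5 = 5 or -23.
Step 5. [x + 5 = 5 or -23] peel the +5: subtract 5 from each side. So sub: x = 0 or -28.

Answer: x ∈ {-28, 0}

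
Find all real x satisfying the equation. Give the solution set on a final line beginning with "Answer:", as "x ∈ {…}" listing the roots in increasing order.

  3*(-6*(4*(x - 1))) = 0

Step 1. [3*(-6*(4*(x - 1))) = 0] LHS = 3·(…); ÷3 both sides, so div: -6*(4*(x - 1)) = 0.
Step 2. [-6*(4*(x - 1)) = 0] leading coefficient -6: divide by -6. So div: 4*(x - 1) = 0.
Step 3. [4*(x - 1) = 0] leading coefficient 4: divide by 4 ⇒ div: x - 1 = 0.
Step 4. [x - 1 = 0] the outer -1 inverts by adding 1, so sub: x = 1.

Answer: x ∈ {1}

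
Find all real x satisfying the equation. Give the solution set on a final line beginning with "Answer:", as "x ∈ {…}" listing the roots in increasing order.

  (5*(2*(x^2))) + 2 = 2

Step 1. [(5*(2*(x^2))) + 2 = 2] subtract 2: x sits inside (… + 2), so sub: 5*(2*(x^2)) = 0.
Step 2. [5*(2*(x^2)) = 0] 5 out front; divide by 5 ⇒ div: 2*(x^2) = 0.
Step 3. [2*(x^2) = 0] LHS = 2·(…); ÷2 both sides. So div: x^2 = 0.
Step 4. [x^2 = 0] LHS squared, RHS 0 ≥ 0: apply √ (±), so sqrt: x = 0.

Answer: x ∈ {0}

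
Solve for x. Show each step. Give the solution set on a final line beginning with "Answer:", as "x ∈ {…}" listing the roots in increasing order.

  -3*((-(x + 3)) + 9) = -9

Step 1. [-3*((-(x + 3)) + 9) = -9] divide by the outer -3, so div: (-(x + 3)) + 9 = 3.
Step 2. [(-(x + 3)) + 9 = 3] peel the +9: subtract 9 from each side, so sub: -(x + 3) = -6.
Step 3. [-(x + 3) = -6] flip signs both sides, so neg: x + 3 = 6.
Step 4. [x + 3 = 6] +3 is outermost — subtract 3 both sides ⇒ sub: x = 3.

Answer: x ∈ {3}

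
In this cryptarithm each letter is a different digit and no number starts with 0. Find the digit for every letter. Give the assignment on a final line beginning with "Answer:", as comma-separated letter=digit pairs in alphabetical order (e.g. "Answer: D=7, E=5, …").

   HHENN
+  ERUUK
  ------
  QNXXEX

Step 1. [col 1: N + K ≡ X (mod 10)] no forcing yet in column 1 (carry-in 0); N=3 is free and consistent — try it. So N=3.
Step 2. [col 1: N + K ≡ X (mod 10)] no forcing yet in column 1 (carry-in 0); K=2 is free and consistent — try it, so K=2.
Step 3. [Q] Q is the leading digit of a 6-digit sum of two 5-digit numbers; the final carry is exactly 1, so Q=1.
Step 4. [col 1: N + K ≡ X (mod 10)] column 1 reads N+K+carry(0)=X with N=3, K=2; with digits 1,2,3 already taken and all letters distinct, the only value for X is 5, so X=5.
Step 5. [col 2: N + U ≡ E (mod 10)] no forcing yet in column 2 (carry-in 0); E=9 is free and consistent — try it ⇒ E=9.
Step 6. [col 2: N + U ≡ E (mod 10)] column 2 reads N+U+carry(0)=E with N=3, E=9; with digits 1,2,3,5,9 already taken and all letters distinct, the only value for U is 6 ⇒ U=6.
Step 7. [col 4: H + R ≡ X (mod 10)] no forcing yet in column 4 (carry-in 1); H=4 is free and consistent — try it ⇒ H=4.
Step 8. [col 4: H + R ≡ X (mod 10)] in column 4 we have H+R≡X with carry-in 1; given H=4, X=5 and digits 1,2,3,4,5,6,9 already taken and all letters distinct, that pins R to 0 ⇒ R=0.

Answer: E=9, H=4, K=2, N=3, Q=1, R=0, U=6, X=5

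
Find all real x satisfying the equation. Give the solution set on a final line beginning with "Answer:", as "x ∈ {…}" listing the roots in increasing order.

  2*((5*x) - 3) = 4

Step 1. [2*((5*x) - 3) = 4] leading coefficient 2: divide by 2, so div: (5*x) - 3 = 2.
Step 2. [(5*x) - 3 = 2] peel the -3: add 3 from each side, so sub: 5*x = 5.
Step 3. [5*x = 5] divide by the outer 5. So div: x = 1.

Answer: x ∈ {1}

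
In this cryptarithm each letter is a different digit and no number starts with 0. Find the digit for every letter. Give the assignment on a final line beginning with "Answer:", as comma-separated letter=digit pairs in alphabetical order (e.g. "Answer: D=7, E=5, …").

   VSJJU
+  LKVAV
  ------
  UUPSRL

Step 1. [col 1: U + V ≡ L (mod 10)] U=1 is one option consistent with column 1 (U + V ≡ L (mod 10), carry-in 0) — take it, so U=1.
Step 2. [col 1: U + V ≡ L (mod 10)] column 1 (U + V ≡ L (mod 10), carry-in 0) doesn't pin L yet; pick L=6 and continue, so L=6.
Step 3. [col 1: U + V ≡ L (mod 10)] in column 1 we have U+V≡L with carry-in 0; given U=1, L=6 and digits 1,6 already taken and all letters distinct, that pins V to 5, so V=5.
Step 4. [col 2: J + A ≡ R (mod 10)] column 2 (J + A ≡ R (mod 10), carry-in 0) doesn't pin A yet; pick A=9 and continue. So A=9.
Step 5. [col 2: J + A ≡ R (mod 10)] J=4 is one option consistent with column 2 (J + A ≡ R (mod 10), carry-in 0) — take it. So J=4.
Step 6. [col 2: J + A ≡ R (mod 10)] column 2: given J=4, A=9, carry-in 0, and digits 1,4,5,6,9 already taken and all letters distinct, J+A≡R (mod 10) forces R=3 ⇒ R=3.
Step 7. [col 3: J + V ≡ S (mod 10)] column 3: given J=4, V=5, carry-in 1, and digits 1,3,4,5,6,9 already taken and all letters distinct, J+V≡S (mod 10) forces S=0 ⇒ S=0.
Step 8. [col 4: S + K ≡ P (mod 10)] column 4 reads S+K+carry(1)=P with S=0; with digits 0,1,3,4,5,6,9 already taken and all letters distinct, the only value for P is 8. So P=8.
Step 9. [col 4: S + K ≡ P (mod 10)] column 4 reads S+K+carry(1)=P with S=0, P=8; with digits 0,1,3,4,5,6,8,9 already taken and all letters distinct, the only value for K is 7 ⇒ K=7.

Answer: A=9, J=4, K=7, L=6, P=8, R=3, S=0, U=1, V=5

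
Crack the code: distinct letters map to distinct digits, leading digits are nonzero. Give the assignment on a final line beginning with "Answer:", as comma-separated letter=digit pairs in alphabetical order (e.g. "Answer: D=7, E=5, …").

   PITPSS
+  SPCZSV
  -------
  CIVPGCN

Step 1. [C] C is the leading digit of a 7-digit sum of two 6-digit numbers; the final carry is exactly 1. So C=1.
Step 2. [col 1: S + V ≡ N (mod 10)] S=5 is one option consistent with column 1 (S + V ≡ N (mod 10), carry-in 0) — take it, so S=5.
Step 3. [col 1: S + V ≡ N (mod 10)] no forcing yet in column 1 (carry-in 0); V=9 is free and consistent — try it, so V=9.
Step 4. [col 1: S + V ≡ N (mod 10)] column 1 reads S+V+carry(0)=N with S=5, V=9; with digits 1,5,9 already taken and all letters distinct, the only value for N is 4 ⇒ N=4.
Step 5. [col 3: P + Z ≡ G (mod 10)] no forcing yet in column 3 (carry-in 1); Z=0 is free and consistent — try it, so Z=0.
Step 6. [col 3: P + Z ≡ G (mod 10)] no forcing yet in column 3 (carry-in 1); G=8 is free and consistent — try it. So G=8.
Step 7. [col 3: P + Z ≡ G (mod 10)] in column 3 we have P+Z≡G with carry-in 1; given Z=0, G=8 and digits 0,1,4,5,8,9 already taken and all letters distinct, that pins P to 7 ⇒ P=7.
Step 8. [col 4: T + C ≡ P (mod 10)] column 4 reads T+C+carry(0)=P with C=1, P=7; with digits 0,1,4,5,7,8,9 already taken and all letters distinct, the only value for T is 6. So T=6.
Step 9. [col 5: I + P ≡ V (mod 10)] in column 5 we have I+P≡V with carry-in 0; given P=7, V=9 and digits 0,1,4,5,6,7,8,9 already taken and all letters distinct, that pins I to 2 ⇒ I=2.

Answer: C=1, G=8, I=2, N=4, P=7, S=5, T=6, V=9, Z=0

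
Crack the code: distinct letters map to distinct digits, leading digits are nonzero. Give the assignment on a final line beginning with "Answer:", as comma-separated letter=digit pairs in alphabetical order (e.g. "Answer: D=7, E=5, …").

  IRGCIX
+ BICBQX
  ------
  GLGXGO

Step 1. [col 1: X + X ≡ O (mod 10)] no forcing yet in column 1 (carry-in 0); X=3 is free and consistent — try it, so X=3.
Step 2. [col 1: X + X ≡ O (mod 10)] in column 1 we have X+X≡O with carry-in 0; given X=3 and digits 3 already taken and all letters distinct, that pins O to 6 ⇒ O=6.
Step 3. [col 2: I + Q ≡ G (mod 10)] column 2 (I + Q ≡ G (mod 10), carry-in 0) doesn't pin I yet; pick I=2 and continue. So I=2.
Step 4. [col 2: I + Q ≡ G (mod 10)] G=7 is one option consistent with column 2 (I + Q ≡ G (mod 10), carry-in 0) — take it, so G=7.
Step 5. [col 2: I + Q ≡ G (mod 10)] column 2 reads I+Q+carry(0)=G with I=2, G=7; with digits 2,3,6,7 already taken and all letters distinct, the only value for Q is 5. So Q=5.
Step 6. [col 3: C + B ≡ X (mod 10)] column 3 (C + B ≡ X (mod 10), carry-in 0) doesn't pin C yet; pick C=9 and continue, so C=9.
Step 7. [col 3: C + B ≡ X (mod 10)] from column 3 (C=9, X=3, carry-in 0, digits 2,3,5,6,7,9 already taken and all letters distinct): B must equal 4. So B=4.
Step 8. [col 5: R + I ≡ L (mod 10)] from column 5 (I=2, carry-in 1, digits 2,3,4,5,6,7,9 already taken and all letters distinct): R must equal 8. So R=8.
Step 9. [col 5: R + I ≡ L (mod 10)] column 5: given R=8, I=2, carry-in 1, and digits 2,3,4,5,6,7,8,9 already taken and all letters distinct, R+I≡L (mod 10) forces L=1, so L=1.

Answer: B=4, C=9, G=7, I=2, L=1, O=6, Q=5, R=8, X=3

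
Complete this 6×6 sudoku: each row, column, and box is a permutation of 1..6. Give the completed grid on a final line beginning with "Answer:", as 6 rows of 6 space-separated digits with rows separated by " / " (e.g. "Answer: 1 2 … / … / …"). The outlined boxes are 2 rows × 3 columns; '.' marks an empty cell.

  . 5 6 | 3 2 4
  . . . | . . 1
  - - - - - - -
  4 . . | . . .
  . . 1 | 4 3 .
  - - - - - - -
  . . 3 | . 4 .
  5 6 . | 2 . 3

Step 1. [r4c2∈{2}] only 2 remains possible at r4c2, so r4c2=2.
Step 2. [r4c6∈{5,6}] 5 has one home in row 4: r4c6 ⇒ r4c6=5.
Step 3. [r5c4∈{1,5,6}] row 5 places 5 nowhere but r5c4. So r5c4=5.
Step 4. [r2c1∈{2,3}] across col 1, 3 lands solely at r2c1. So r2c1=3.
Step 5. [r3c4∈{1,6}] col 4 places 1 nowhere but r3c4. So r3c4=1.
Step 6. [r3c5∈{6}] r3c5 has the single candidate 6. So r3c5=6.
Step 7. [r6c3∈{4}] nothing but 4 survives at r6c3 ⇒ r6c3=4.
Step 8. [r5c1∈{1,2}] in row 5, 2 fits only at r5c1, so r5c1=2.
Step 9. [r2c3∈{2}] only 2 remains possible at r2c3, so r2c3=2.
Step 10. [r2c4∈{6}] nothing but 6 survives at r2c4. So r2c4=6.
Step 11. [r3c6∈{2}] nothing but 2 survives at r3c6 ⇒ r3c6=2.
Step 12. [r2c2∈{4}] r2c2 has the single candidate 4, so r2c2=4.
Step 13. [r3c3∈{5}] r3c3 is down to just 5. So r3c3=5.
Step 14. [r5c6∈{6}] r5c6's peers cover all but 6. So r5c6=6.
Step 15. [r4c1∈{6}] only 6 remains possible at r4c1. So r4c1=6.
Step 16. [r5c2∈{1}] r5c2 is down to just 1 ⇒ r5c2=1.
Step 17. [r2c5∈{5}] only 5 remains possible at r2c5. So r2c5=5.
Step 18. [r3c2∈{3}] r3c2 is down to just 3, so r3c2=3.
Step 19. [r1c1∈{1}] r1c1 is down to just 1 ⇒ r1c1=1.
Step 20. [r6c5∈{1}] nothing but 1 survives at r6c5 ⇒ r6c5=1.

Answer: 1 5 6 3 2 4 / 3 4 2 6 5 1 / 4 3 5 1 6 2 / 6 2 1 4 3 5 / 2 1 3 5 4 6 / 5 6 4 2 1 3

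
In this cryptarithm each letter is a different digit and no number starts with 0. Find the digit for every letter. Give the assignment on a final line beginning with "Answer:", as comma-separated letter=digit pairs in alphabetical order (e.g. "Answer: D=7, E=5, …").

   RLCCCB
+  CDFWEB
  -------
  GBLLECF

Step 1. [col 1: B + B ≡ F (mod 10)] no forcing yet in column 1 (carry-in 0); B=3 is free and consistent — try it ⇒ B=3.
Step 2. [col 1: B + B ≡ F (mod 10)] column 1 reads B+B+carry(0)=F with B=3; with digits 3 already taken and all letters distinct, the only value for F is 6 ⇒ F=6.
Step 3. [col 2: C + E ≡ C (mod 10)] in column 2 we have C+E≡C with carry-in 0; given nothing yet and digits 3,6 already taken and all letters distinct, that pins E to 0. So E=0.
Step 4. [G] G is the leading digit of a 7-digit sum of two 6-digit numbers; the final carry is exactly 1. So G=1.
Step 5. [col 2: C + E ≡ C (mod 10)] C=8 is one option consistent with column 2 (C + E ≡ C (mod 10), carry-in 0) — take it. So C=8.
Step 6. [col 3: C + W ≡ E (mod 10)] in column 3 we have C+W≡E with carry-in 0; given C=8, E=0 and digits 0,1,3,6,8 already taken and all letters distinct, that pins W to 2 ⇒ W=2.
Step 7. [col 4: C + F ≡ L (mod 10)] from column 4 (C=8, F=6, carry-in 1, digits 0,1,2,3,6,8 already taken and all letters distinct): L must equal 5. So L=5.
Step 8. [col 5: L + D ≡ L (mod 10)] in column 5 we have L+D≡L with carry-in 1; given L=5 and digits 0,1,2,3,5,6,8 already taken and all letters distinct, that pins D to 9 ⇒ D=9.
Step 9. [col 6: R + C ≡ B (mod 10)] from column 6 (C=8, B=3, carry-in 1, digits 0,1,2,3,5,6,8,9 already taken and all letters distinct): R must equal 4, so R=4.

Answer: B=3, C=8, D=9, E=0, F=6, G=1, L=5, R=4, W=2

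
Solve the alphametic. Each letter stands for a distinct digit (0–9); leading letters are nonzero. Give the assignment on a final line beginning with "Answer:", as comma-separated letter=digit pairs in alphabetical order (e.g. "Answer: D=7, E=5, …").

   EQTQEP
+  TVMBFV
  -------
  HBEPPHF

Step 1. [col 1: P + V ≡ F (mod 10)] column 1 (P + V ≡ F (mod 10), carry-in 0) doesn't pin P yet; pick P=5 and continue ⇒ P=5.
Step 2. [H] adding two 6-digit numbers gives at most 6+1 digits, and here it does — H is that final carry and must be 1. So H=1.
Step 3. [col 1: P + V ≡ F (mod 10)] several values work for V in column 1 (P + V ≡ F (mod 10), carry-in 0); try V=7 ⇒ V=7.
Step 4. [col 1: P + V ≡ F (mod 10)] from column 1 (P=5, V=7, carry-in 0, digits 1,5,7 already taken and all letters distinct): F must equal 2, so F=2.
Step 5. [col 2: E + F ≡ H (mod 10)] in column 2 we have E+F≡H with carry-in 1; given F=2, H=1 and digits 1,2,5,7 already taken and all letters distinct, that pins E to 8 ⇒ E=8.
Step 6. [col 3: Q + B ≡ P (mod 10)] B=4 is one option consistent with column 3 (Q + B ≡ P (mod 10), carry-in 1) — take it ⇒ B=4.
Step 7. [col 3: Q + B ≡ P (mod 10)] column 3: given B=4, P=5, carry-in 1, and digits 1,2,4,5,7,8 already taken and all letters distinct, Q+B≡P (mod 10) forces Q=0 ⇒ Q=0.
Step 8. [col 4: T + M ≡ P (mod 10)] no forcing yet in column 4 (carry-in 0); M=9 is free and consistent — try it ⇒ M=9.
Step 9. [col 4: T + M ≡ P (mod 10)] from column 4 (M=9, P=5, carry-in 0, digits 0,1,2,4,5,7,8,9 already taken and all letters distinct): T must equal 6, so T=6.

Answer: B=4, E=8, F=2, H=1, M=9, P=5, Q=0, T=6, V=7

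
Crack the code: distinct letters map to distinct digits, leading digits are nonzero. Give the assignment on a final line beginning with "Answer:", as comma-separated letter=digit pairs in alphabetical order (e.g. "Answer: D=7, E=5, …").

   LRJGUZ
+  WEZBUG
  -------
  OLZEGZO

Step 1. [col 1: Z + G ≡ O (mod 10)] O=1 is one option consistent with column 1 (Z + G ≡ O (mod 10), carry-in 0) — take it. So O=1.
Step 2. [col 1: Z + G ≡ O (mod 10)] Z=5 is one option consistent with column 1 (Z + G ≡ O (mod 10), carry-in 0) — take it, so Z=5.
Step 3. [col 1: Z + G ≡ O (mod 10)] in column 1 we have Z+G≡O with carry-in 0; given Z=5, O=1 and digits 1,5 already taken and all letters distinct, that pins G to 6 ⇒ G=6.
Step 4. [col 2: U + U ≡ Z (mod 10)] no forcing yet in column 2 (carry-in 1); U=2 is free and consistent — try it. So U=2.
Step 5. [col 3: G + B ≡ G (mod 10)] column 3: given G=6, carry-in 0, and digits 1,2,5,6 already taken and all letters distinct, G+B≡G (mod 10) forces B=0. So B=0.
Step 6. [col 4: J + Z ≡ E (mod 10)] column 4 (J + Z ≡ E (mod 10), carry-in 0) doesn't pin J yet; pick J=3 and continue. So J=3.
Step 7. [col 4: J + Z ≡ E (mod 10)] column 4 reads J+Z+carry(0)=E with J=3, Z=5; with digits 0,1,2,3,5,6 already taken and all letters distinct, the only value for E is 8, so E=8.
Step 8. [col 5: R + E ≡ Z (mod 10)] column 5 reads R+E+carry(0)=Z with E=8, Z=5; with digits 0,1,2,3,5,6,8 already taken and all letters distinct, the only value for R is 7 ⇒ R=7.
Step 9. [col 6: L + W ≡ L (mod 10)] in column 6 we have L+W≡L with carry-in 1; given nothing yet and digits 0,1,2,3,5,6,7,8 already taken and all letters distinct, that pins W to 9, so W=9.
Step 10. [col 6: L + W ≡ L (mod 10)] column 6: given W=9, carry-in 1, and digits 0,1,2,3,5,6,7,8,9 already taken and all letters distinct, L+W≡L (mod 10) forces L=4, so L=4.

Answer: B=0, E=8, G=6, J=3, L=4, O=1, R=7, U=2, W=9, Z=5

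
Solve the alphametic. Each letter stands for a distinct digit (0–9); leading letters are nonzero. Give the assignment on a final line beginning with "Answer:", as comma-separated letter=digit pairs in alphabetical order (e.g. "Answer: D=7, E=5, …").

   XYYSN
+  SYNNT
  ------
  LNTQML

Step 1. [col 1: N + T ≡ L (mod 10)] several values work for T in column 1 (N + T ≡ L (mod 10), carry-in 0); try T=6, so T=6.
Step 2. [col 1: N + T ≡ L (mod 10)] several values work for N in column 1 (N + T ≡ L (mod 10), carry-in 0); try N=5. So N=5.
Step 3. [col 1: N + T ≡ L (mod 10)] column 1: given N=5, T=6, carry-in 0, and digits 5,6 already taken and all letters distinct, N+T≡L (mod 10) forces L=1 ⇒ L=1.
Step 4. [col 2: S + N ≡ M (mod 10)] no forcing yet in column 2 (carry-in 1); M=4 is free and consistent — try it ⇒ M=4.
Step 5. [col 2: S + N ≡ M (mod 10)] column 2: given N=5, M=4, carry-in 1, and digits 1,4,5,6 already taken and all letters distinct, S+N≡M (mod 10) forces S=8. So S=8.
Step 6. [col 3: Y + N ≡ Q (mod 10)] Y=3 is one option consistent with column 3 (Y + N ≡ Q (mod 10), carry-in 1) — take it ⇒ Y=3.
Step 7. [col 3: Y + N ≡ Q (mod 10)] column 3 reads Y+N+carry(1)=Q with Y=3, N=5; with digits 1,3,4,5,6,8 already taken and all letters distinct, the only value for Q is 9 ⇒ Q=9.
Step 8. [col 5: X + S ≡ N (mod 10)] column 5: given S=8, N=5, carry-in 0, and digits 1,3,4,5,6,8,9 already taken and all letters distinct, X+S≡N (mod 10) forces X=7. So X=7.

Answer: L=1, M=4, N=5, Q=9, S=8, T=6, X=7, Y=3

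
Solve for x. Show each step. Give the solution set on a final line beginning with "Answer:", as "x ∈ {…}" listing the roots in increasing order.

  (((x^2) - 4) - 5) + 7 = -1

Step 1. [(((x^2) - 4) - 5) + 7 = -1] 7 comes off first (subtract 7), so sub: ((x^2) - 4) - 5 = -8.
Step 2. [((x^2) - 4) - 5 = -8] add 5: x sits inside (… - 5). So sub: (x^2) - 4 = -3.
Step 3. [(x^2) - 4 = -3] 4 comes off first (add 4), so sub: x^2 = 1.
Step 4. [x^2 = 1] √ both sides: 1 ≥ 0 gives two branches, so sqrt: x = 1 or -1.

Answer: x ∈ {-1, 1}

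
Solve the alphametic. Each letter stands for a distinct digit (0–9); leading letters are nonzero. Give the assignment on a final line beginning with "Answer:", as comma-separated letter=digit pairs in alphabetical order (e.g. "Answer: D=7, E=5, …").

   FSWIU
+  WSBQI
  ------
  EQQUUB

Step 1. [E] the sum has 6 digits but both addends have 5; that extra leading digit E is the final carry, namely 1. So E=1.
Step 2. [col 1: U + I ≡ B (mod 10)] several values work for U in column 1 (U + I ≡ B (mod 10), carry-in 0); try U=5, so U=5.
Step 3. [col 1: U + I ≡ B (mod 10)] column 1 (U + I ≡ B (mod 10), carry-in 0) doesn't pin I yet; pick I=2 and continue, so I=2.
Step 4. [col 1: U + I ≡ B (mod 10)] in column 1 we have U+I≡B with carry-in 0; given U=5, I=2 and digits 1,2,5 already taken and all letters distinct, that pins B to 7 ⇒ B=7.
Step 5. [col 2: I + Q ≡ U (mod 10)] in column 2 we have I+Q≡U with carry-in 0; given I=2, U=5 and digits 1,2,5,7 already taken and all letters distinct, that pins Q to 3, so Q=3.
Step 6. [col 3: W + B ≡ U (mod 10)] column 3: given B=7, U=5, carry-in 0, and digits 1,2,3,5,7 already taken and all letters distinct, W+B≡U (mod 10) forces W=8, so W=8.
Step 7. [col 4: S + S ≡ Q (mod 10)] from column 4 (Q=3, carry-in 1, digits 1,2,3,5,7,8 already taken and all letters distinct): S must equal 6, so S=6.
Step 8. [col 5: F + W ≡ Q (mod 10)] from column 5 (W=8, Q=3, carry-in 1, digits 1,2,3,5,6,7,8 already taken and all letters distinct): F must equal 4, so F=4.

Answer: B=7, E=1, F=4, I=2, Q=3, S=6, U=5, W=8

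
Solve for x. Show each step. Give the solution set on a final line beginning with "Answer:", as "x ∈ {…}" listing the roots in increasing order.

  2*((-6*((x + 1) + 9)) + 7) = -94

Step 1. [2*((-6*((x + 1) + 9)) + 7) = -94] leading coefficient 2: divide by 2 ⇒ div: (-6*((x + 1) + 9)) + 7 = -47.
Step 2. [(-6*((x + 1) + 9)) + 7 = -47] peel the +7: subtract 7 from each side ⇒ sub: -6*((x + 1) + 9) = -54.
Step 3. [-6*((x + 1) + 9) = -54] leading coefficient -6: divide by -6, so div: (x + 1) + 9 = 9.
Step 4. [(x + 1) + 9 = 9] +9 is outermost — subtract 9 both sides, so sub: x + 1 = 0.
Step 5. [x + 1 = 0] peel the +1: subtract 1 from each side, so sub: x = -1.

Answer: x ∈ {-1}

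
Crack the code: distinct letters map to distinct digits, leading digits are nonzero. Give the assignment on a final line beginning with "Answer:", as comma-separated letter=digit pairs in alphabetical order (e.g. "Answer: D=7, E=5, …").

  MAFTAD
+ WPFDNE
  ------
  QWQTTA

Step 1. [col 1: D + E ≡ A (mod 10)] several values work for E in column 1 (D + E ≡ A (mod 10), carry-in 0); try E=4. So E=4.
Step 2. [col 1: D + E ≡ A (mod 10)] several values work for A in column 1 (D + E ≡ A (mod 10), carry-in 0); try A=3. So A=3.
Step 3. [col 1: D + E ≡ A (mod 10)] column 1: given E=4, A=3, carry-in 0, and digits 3,4 already taken and all letters distinct, D+E≡A (mod 10) forces D=9, so D=9.
Step 4. [col 2: A + N ≡ T (mod 10)] several values work for N in column 2 (A + N ≡ T (mod 10), carry-in 1); try N=6. So N=6.
Step 5. [col 2: A + N ≡ T (mod 10)] in column 2 we have A+N≡T with carry-in 1; given A=3, N=6 and digits 3,4,6,9 already taken and all letters distinct, that pins T to 0 ⇒ T=0.
Step 6. [col 4: F + F ≡ Q (mod 10)] no forcing yet in column 4 (carry-in 1); Q=7 is free and consistent — try it ⇒ Q=7.
Step 7. [col 4: F + F ≡ Q (mod 10)] in column 4 we have F+F≡Q with carry-in 1; given Q=7 and digits 0,3,4,6,7,9 already taken and all letters distinct, that pins F to 8. So F=8.
Step 8. [col 5: A + P ≡ W (mod 10)] column 5 reads A+P+carry(1)=W with A=3; with digits 0,3,4,6,7,8,9 already taken and all letters distinct, the only value for W is 5, so W=5.
Step 9. [col 5: A + P ≡ W (mod 10)] column 5 reads A+P+carry(1)=W with A=3, W=5; with digits 0,3,4,5,6,7,8,9 already taken and all letters distinct, the only value for P is 1. So P=1.
Step 10. [col 6: M + W ≡ Q (mod 10)] from column 6 (W=5, Q=7, carry-in 0, digits 0,1,3,4,5,6,7,8,9 already taken and all letters distinct): M must equal 2, so M=2.

Answer: A=3, D=9, E=4, F=8, M=2, N=6, P=1, Q=7, T=0, W=5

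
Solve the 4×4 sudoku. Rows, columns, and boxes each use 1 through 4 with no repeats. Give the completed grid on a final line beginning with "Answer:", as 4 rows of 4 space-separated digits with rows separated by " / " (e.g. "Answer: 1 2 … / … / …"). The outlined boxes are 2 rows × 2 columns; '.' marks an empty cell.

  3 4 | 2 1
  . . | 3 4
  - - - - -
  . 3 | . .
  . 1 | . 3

Step 1. [r4c1∈{2,4}] 2 has one home in row 4: r4c1, so r4c1=2.
Step 2. [r4c3∈{4}] nothing but 4 survives at r4c3 ⇒ r4c3=4.
Step 3. [r3c1∈{4}] nothing but 4 survives at r3c1 ⇒ r3c1=4.
Step 4. [r2c1∈{1}] only 1 remains possible at r2c1. So r2c1=1.
Step 5. [r3c3∈{1}] nothing but 1 survives at r3c3, so r3c3=1.
Step 6. [r2c2∈{2}] r2c2 is down to just 2. So r2c2=2.
Step 7. [r3c4∈{2}] r3c4 is down to just 2, so r3c4=2.

Answer: 3 4 2 1 / 1 2 3 4 / 4 3 1 2 / 2 1 4 3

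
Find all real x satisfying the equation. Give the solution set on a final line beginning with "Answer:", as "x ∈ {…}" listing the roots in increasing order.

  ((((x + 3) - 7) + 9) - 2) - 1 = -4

Step 1. [((((x + 3) - 7) + 9) - 2) - 1 = -4] add 1: x sits inside (… - 1), so sub: (((x + 3) - 7) + 9) - 2 = -3.
Step 2. [(((x + 3) - 7) + 9) - 2 = -3] -2 is outermost — add 2 both sides. So sub: ((x + 3) - 7) + 9 = -1.
Step 3. [((x + 3) - 7) + 9 = -1] 9 comes off first (subtract 9), so sub: (x + 3) - 7 = -10.
Step 4. [(x + 3) - 7 = -10] add 7: x sits inside (… - 7). So sub: x + 3 = -3.
Step 5. [x + 3 = -3] +3 is outermost — subtract 3 both sides ⇒ sub: x = -6.

Answer: x ∈ {-6}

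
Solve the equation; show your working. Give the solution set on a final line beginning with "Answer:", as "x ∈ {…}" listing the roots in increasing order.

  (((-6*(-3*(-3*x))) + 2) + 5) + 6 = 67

Step 1. [(((-6*(-3*(-3*x))) + 2) + 5) + 6 = 67] peel the +6: subtract 6 from each side. So sub: ((-6*(-3*(-3*x))) + 2) + 5 = 61.
Step 2. [((-6*(-3*(-3*x))) + 2) + 5 = 61] 5 comes off first (subtract 5), so sub: (-6*(-3*(-3*x))) + 2 = 56.
Step 3. [(-6*(-3*(-3*x))) + 2 = 56] +2 is outermost — subtract 2 both sides ⇒ sub: -6*(-3*(-3*x)) = 54.
Step 4. [-6*(-3*(-3*x)) = 54] leading coefficient -6: divide by -6 ⇒ div: -3*(-3*x) = -9.
Step 5. [-3*(-3*x) = -9] -3 out front; divide by -3, so div: -3*x = 3.
Step 6. [-3*x = 3] -3 out front; divide by -3. So div: x = -1.

Answer: x ∈ {-1}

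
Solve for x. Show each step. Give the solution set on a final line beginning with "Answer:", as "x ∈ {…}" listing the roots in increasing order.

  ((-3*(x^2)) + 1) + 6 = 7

Step 1. [((-3*(x^2)) + 1) + 6 = 7] subtract 6: x sits inside (… + 6), so sub: (-3*(x^2)) + 1 = 1.
Step 2. [(-3*(x^2)) + 1 = 1] 1 comes off first (subtract 1) ⇒ sub: -3*(x^2) = 0.
Step 3. [-3*(x^2) = 0] -3·(inner) — divide through by -3, so div: x^2 = 0.
Step 4. [x^2 = 0] LHS squared, RHS 0 ≥ 0: apply √ (±), so sqrt: x = 0.

Answer: x ∈ {0}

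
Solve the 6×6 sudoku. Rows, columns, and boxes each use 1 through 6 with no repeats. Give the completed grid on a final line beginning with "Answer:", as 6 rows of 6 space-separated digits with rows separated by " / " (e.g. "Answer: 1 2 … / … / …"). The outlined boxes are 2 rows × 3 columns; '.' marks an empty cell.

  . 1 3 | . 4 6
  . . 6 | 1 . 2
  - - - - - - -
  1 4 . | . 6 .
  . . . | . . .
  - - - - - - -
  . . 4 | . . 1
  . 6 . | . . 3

Step 1. [r1c4∈{5}] r1c4 is down to just 5. So r1c4=5.
Step 2. [r4c5∈{1,2,3,5}] row 4 places 1 nowhere but r4c5. So r4c5=1.
Step 3. [r1c1∈{2}] r1c1 is down to just 2. So r1c1=2.
Step 4. [r6c1∈{5}] nothing but 5 survives at r6c1. So r6c1=5.
Step 5. [r6c5∈{2}] r6c5 has the single candidate 2, so r6c5=2.
Step 6. [r3c4∈{2,3}] in row 3, 3 fits only at r3c4. So r3c4=3.
Step 7. [r4c4∈{2,4}] in col 4, 2 fits only at r4c4 ⇒ r4c4=2.
Step 8. [r4c3∈{5}] nothing but 5 survives at r4c3. So r4c3=5.
Step 9. [r4c2∈{3}] r4c2's peers cover all but 3 ⇒ r4c2=3.
Step 10. [r6c3∈{1}] only 1 remains possible at r6c3 ⇒ r6c3=1.
Step 11. [r4c6∈{4}] r4c6's peers cover all but 4. So r4c6=4.
Step 12. [r5c5∈{5}] nothing but 5 survives at r5c5 ⇒ r5c5=5.
Step 13. [r6c4∈{4}] r6c4 is down to just 4. So r6c4=4.
Step 14. [r2c2∈{5}] r2c2 has the single candidate 5. So r2c2=5.
Step 15. [r2c5∈{3}] r2c5 has the single candidate 3. So r2c5=3.
Step 16. [r5c4∈{6}] only 6 remains possible at r5c4. So r5c4=6.
Step 17. [r5c2∈{2}] r5c2 has the single candidate 2, so r5c2=2.
Step 18. [r4c1∈{6}] r4c1 has the single candidate 6. So r4c1=6.
Step 19. [r2c1∈{4}] r2c1 has the single candidate 4, so r2c1=4.
Step 20. [r3c3∈{2}] r3c3 has the single candidate 2 ⇒ r3c3=2.
Step 21. [r5c1∈{3}] r5c1's peers cover all but 3 ⇒ r5c1=3.
Step 22. [r3c6∈{5}] only 5 remains possible at r3c6. So r3c6=5.

Answer: 2 1 3 5 4 6 / 4 5 6 1 3 2 / 1 4 2 3 6 5 / 6 3 5 2 1 4 / 3 2 4 6 5 1 / 5 6 1 4 2 3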